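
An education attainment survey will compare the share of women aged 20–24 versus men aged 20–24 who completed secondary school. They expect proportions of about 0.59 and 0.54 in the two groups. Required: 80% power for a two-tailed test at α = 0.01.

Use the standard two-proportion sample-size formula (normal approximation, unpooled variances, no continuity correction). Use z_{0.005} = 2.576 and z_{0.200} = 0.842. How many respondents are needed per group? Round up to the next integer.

n = (z_{α/2} + z_β)² · [p₁(1−p₁) + p₂(1−p₂)] / (p₁ − p₂)²
  = (2.576 + 0.842)² · (0.59·0.41 + 0.54·0.46) / (0.05)²
  = (3.418)² · (0.2419 + 0.2484) / 0.0025
  = 11.6827 · 0.4903 / 0.0025
  = 2291.22
Round up → n = 2292 per group.

n = 2292 per group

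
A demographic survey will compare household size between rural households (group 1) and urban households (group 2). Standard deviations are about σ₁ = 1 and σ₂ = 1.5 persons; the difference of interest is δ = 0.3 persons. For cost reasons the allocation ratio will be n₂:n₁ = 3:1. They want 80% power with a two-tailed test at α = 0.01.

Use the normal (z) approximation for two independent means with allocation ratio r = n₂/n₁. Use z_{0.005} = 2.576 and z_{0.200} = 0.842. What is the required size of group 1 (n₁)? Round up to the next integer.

n₁ = (z_{α/2} + z_β)² · (σ₁² + σ₂²/r) / δ²
   = (2.576 + 0.842)² · (1² + 1.5²/3) / 0.3²
   = 11.6827 · (1 + 0.75) / 0.09
   = 11.6827 · 1.75 / 0.09
   = 227.16
Round up → n₁ = 228; n₂ = r·n₁ = 3 × 228 = 684.

n₁ = 228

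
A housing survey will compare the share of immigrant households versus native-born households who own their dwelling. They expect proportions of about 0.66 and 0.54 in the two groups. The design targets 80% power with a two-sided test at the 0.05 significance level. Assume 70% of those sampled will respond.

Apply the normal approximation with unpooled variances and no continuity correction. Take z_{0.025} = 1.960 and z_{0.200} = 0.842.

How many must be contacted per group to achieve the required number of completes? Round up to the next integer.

n = (z_{α/2} + z_β)² · [p₁(1−p₁) + p₂(1−p₂)] / (p₁ − p₂)²
  = (1.960 + 0.842)² · (0.66·0.34 + 0.54·0.46) / (0.12)²
  = (2.802)² · (0.2244 + 0.2484) / 0.0144
  = 7.8512 · 0.4728 / 0.0144
  = 257.78
Adjust for 70% response: 257.78 / 0.70 = 368.26.
Round up → n = 369 per group.

n = 369 per group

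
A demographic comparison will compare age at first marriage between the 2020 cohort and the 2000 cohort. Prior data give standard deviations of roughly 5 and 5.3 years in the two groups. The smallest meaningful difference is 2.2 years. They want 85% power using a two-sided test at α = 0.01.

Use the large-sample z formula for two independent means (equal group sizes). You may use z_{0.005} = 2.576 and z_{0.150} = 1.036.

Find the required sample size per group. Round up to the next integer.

n = (z_{α/2} + z_β)² · (σ₁² + σ₂²) / δ²
  = (2.576 + 1.036)² · (5² + 5.3² = 53.09) / 2.2²
  = 13.0465 · 53.09 / 4.84
  = 143.11
Round up → n = 144 per group.

n = 144 per group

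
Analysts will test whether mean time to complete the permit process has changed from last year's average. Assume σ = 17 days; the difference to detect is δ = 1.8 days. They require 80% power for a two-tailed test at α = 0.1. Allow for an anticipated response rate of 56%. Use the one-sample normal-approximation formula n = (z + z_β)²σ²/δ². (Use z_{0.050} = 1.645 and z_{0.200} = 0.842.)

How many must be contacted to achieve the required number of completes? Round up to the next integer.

n = 986

n = (z_{α/2} + z_β)² · σ² / δ²
  = (1.645 + 0.842)² · 17² / 1.8²
  = 6.1852 · 289 / 3.24
  = 551.70
Adjust for 56% response: 551.70 / 0.56 = 985.18.
Round up → n = 986.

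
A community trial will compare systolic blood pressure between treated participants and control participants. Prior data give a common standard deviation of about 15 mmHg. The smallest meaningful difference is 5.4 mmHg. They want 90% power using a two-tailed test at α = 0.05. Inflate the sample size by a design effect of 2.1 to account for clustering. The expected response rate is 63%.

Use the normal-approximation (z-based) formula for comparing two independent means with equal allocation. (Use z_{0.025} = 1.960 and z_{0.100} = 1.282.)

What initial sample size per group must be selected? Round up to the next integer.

n = (z_{α/2} + z_β)² · (σ₁² + σ₂²) / δ²
  = (1.960 + 1.282)² · (2·15² = 450) / 5.4²
  = 10.5106 · 450 / 29.16
  = 162.20
Design effect: 2.1 × 162.20 = 340.62.
Adjust for 63% response: 340.62 / 0.63 = 540.67.
Round up → n = 541 per group.

n = 541 per group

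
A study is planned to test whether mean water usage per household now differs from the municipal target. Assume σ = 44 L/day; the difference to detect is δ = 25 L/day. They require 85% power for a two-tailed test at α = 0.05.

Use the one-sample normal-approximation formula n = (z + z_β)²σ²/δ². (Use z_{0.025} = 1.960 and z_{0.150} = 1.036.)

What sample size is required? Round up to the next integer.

n = 28

n = (z_{α/2} + z_β)² · σ² / δ²
  = (1.960 + 1.036)² · 44² / 25²
  = 8.9760 · 1936 / 625
  = 27.80
Round up → n = 28.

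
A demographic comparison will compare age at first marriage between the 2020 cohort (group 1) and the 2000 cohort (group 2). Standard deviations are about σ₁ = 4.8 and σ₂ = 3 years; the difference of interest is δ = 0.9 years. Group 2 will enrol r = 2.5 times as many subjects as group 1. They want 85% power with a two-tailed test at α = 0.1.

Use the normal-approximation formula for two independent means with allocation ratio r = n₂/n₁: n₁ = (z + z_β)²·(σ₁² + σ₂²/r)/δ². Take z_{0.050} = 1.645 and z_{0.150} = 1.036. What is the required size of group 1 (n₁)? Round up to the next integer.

n₁ = (z_{α/2} + z_β)² · (σ₁² + σ₂²/r) / δ²
   = (1.645 + 1.036)² · (4.8² + 3²/2.5) / 0.9²
   = 7.1878 · (23.04 + 3.6) / 0.81
   = 7.1878 · 26.64 / 0.81
   = 236.40
Round up → n₁ = 237; n₂ = r·n₁ = 2.5 × 237 = 593.

n₁ = 237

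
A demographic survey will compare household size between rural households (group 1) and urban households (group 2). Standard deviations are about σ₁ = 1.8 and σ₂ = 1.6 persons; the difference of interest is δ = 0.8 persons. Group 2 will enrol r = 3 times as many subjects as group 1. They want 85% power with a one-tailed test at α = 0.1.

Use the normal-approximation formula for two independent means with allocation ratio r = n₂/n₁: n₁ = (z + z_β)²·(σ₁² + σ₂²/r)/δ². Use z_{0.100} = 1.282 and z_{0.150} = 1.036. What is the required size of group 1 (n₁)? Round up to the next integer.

n₁ = 35

n₁ = (z_α + z_β)² · (σ₁² + σ₂²/r) / δ²
   = (1.282 + 1.036)² · (1.8² + 1.6²/3) / 0.8²
   = 5.3731 · (3.24 + 0.85333) / 0.64
   = 5.3731 · 4.0933 / 0.64
   = 34.37
Round up → n₁ = 35; n₂ = r·n₁ = 3 × 35 = 105.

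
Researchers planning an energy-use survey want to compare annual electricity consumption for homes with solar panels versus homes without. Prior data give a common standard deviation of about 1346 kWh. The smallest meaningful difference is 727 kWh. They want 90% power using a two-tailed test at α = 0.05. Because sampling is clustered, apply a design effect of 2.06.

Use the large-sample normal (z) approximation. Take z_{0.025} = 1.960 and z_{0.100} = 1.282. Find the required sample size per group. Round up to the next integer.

n = (z_{α/2} + z_β)² · (σ₁² + σ₂²) / δ²
  = (1.960 + 1.282)² · (2·1346² = 3623432) / 727²
  = 10.5106 · 3623432 / 528529
  = 72.06
Design effect: 2.06 × 72.06 = 148.44.
Round up → n = 149 per group.

n = 149 per group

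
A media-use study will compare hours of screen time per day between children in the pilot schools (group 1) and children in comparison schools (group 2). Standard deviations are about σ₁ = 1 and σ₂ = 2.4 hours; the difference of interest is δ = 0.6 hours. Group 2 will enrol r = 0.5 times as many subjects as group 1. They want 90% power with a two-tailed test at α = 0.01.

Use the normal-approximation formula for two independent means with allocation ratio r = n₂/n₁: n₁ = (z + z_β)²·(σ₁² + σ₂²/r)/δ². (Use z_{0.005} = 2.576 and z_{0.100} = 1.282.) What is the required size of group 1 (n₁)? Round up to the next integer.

n₁ = 518

n₁ = (z_{α/2} + z_β)² · (σ₁² + σ₂²/r) / δ²
   = (2.576 + 1.282)² · (1² + 2.4²/0.5) / 0.6²
   = 14.8842 · (1 + 11.52) / 0.36
   = 14.8842 · 12.52 / 0.36
   = 517.64
Round up → n₁ = 518; n₂ = r·n₁ = 0.5 × 518 = 259.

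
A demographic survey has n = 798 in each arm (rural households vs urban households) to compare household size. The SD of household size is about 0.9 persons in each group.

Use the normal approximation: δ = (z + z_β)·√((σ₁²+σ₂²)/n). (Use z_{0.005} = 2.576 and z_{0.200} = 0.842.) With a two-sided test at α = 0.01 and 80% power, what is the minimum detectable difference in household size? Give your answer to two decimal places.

Minimum detectable difference ≈ 0.15 persons

δ = (z_{α/2} + z_β) · √((σ₁²+σ₂²)/n)
  = (2.576 + 0.842) · √(1.62/798)
  = 3.418 · √0.00203
  = 3.418 · 0.0451
  = 0.1540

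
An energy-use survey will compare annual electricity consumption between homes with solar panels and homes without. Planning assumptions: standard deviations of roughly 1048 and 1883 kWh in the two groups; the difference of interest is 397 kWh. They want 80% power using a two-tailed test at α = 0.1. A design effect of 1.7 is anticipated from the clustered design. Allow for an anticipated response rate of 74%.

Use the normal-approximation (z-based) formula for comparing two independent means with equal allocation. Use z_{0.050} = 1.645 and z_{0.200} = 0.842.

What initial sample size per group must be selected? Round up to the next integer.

n = (z_{α/2} + z_β)² · (σ₁² + σ₂²) / δ²
  = (1.645 + 0.842)² · (1048² + 1883² = 4643993) / 397²
  = 6.1852 · 4643993 / 157609
  = 182.25
Design effect: 1.7 × 182.25 = 309.82.
Adjust for 74% response: 309.82 / 0.74 = 418.68.
Round up → n = 419 per group.

n = 419 per group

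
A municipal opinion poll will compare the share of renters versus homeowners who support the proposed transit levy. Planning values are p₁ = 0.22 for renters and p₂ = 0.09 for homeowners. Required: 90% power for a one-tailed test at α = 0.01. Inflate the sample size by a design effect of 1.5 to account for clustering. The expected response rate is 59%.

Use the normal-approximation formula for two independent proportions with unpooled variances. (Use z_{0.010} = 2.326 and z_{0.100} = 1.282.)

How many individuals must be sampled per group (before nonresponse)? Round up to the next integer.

n = 497 per group

n = (z_α + z_β)² · [p₁(1−p₁) + p₂(1−p₂)] / (p₁ − p₂)²
  = (2.326 + 1.282)² · (0.22·0.78 + 0.09·0.91) / (0.13)²
  = (3.608)² · (0.1716 + 0.0819) / 0.0169
  = 13.0177 · 0.2535 / 0.0169
  = 195.26
Design effect: 1.5 × 195.26 = 292.90.
Adjust for 59% response: 292.90 / 0.59 = 496.44.
Round up → n = 497 per group.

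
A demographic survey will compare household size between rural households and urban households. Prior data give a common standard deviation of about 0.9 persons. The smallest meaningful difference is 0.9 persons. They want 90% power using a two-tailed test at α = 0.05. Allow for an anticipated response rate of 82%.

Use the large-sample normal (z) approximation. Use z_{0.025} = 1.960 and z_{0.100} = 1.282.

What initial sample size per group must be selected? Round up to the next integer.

n = (z_{α/2} + z_β)² · (σ₁² + σ₂²) / δ²
  = (1.960 + 1.282)² · (2·0.9² = 1.62) / 0.9²
  = 10.5106 · 1.62 / 0.81
  = 21.02
Adjust for 82% response: 21.02 / 0.82 = 25.64.
Round up → n = 26 per group.

n = 26 per group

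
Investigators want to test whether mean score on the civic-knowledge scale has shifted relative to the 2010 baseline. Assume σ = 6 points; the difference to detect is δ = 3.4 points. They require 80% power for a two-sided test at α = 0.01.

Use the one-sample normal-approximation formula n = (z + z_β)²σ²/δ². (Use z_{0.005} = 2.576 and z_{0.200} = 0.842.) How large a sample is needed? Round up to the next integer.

n = (z_{α/2} + z_β)² · σ² / δ²
  = (2.576 + 0.842)² · 6² / 3.4²
  = 11.6827 · 36 / 11.56
  = 36.38
Round up → n = 37.

n = 37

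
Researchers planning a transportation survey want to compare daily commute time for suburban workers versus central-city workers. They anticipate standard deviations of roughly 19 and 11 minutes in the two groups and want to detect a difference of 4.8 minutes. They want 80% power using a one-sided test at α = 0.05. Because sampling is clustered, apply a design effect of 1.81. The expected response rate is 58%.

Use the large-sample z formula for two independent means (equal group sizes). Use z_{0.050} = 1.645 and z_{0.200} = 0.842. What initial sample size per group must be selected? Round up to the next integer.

n = 404 per group

n = (z_α + z_β)² · (σ₁² + σ₂²) / δ²
  = (1.645 + 0.842)² · (19² + 11² = 482) / 4.8²
  = 6.1852 · 482 / 23.04
  = 129.39
Design effect: 1.81 × 129.39 = 234.20.
Adjust for 58% response: 234.20 / 0.58 = 403.80.
Round up → n = 404 per group.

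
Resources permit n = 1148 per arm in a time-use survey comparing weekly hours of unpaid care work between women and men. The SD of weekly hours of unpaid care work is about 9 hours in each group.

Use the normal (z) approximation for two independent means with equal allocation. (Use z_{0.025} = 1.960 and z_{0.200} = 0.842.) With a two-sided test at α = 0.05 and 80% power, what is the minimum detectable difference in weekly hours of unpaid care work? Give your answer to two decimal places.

Minimum detectable difference ≈ 1.05 hours

δ = (z_{α/2} + z_β) · √((σ₁²+σ₂²)/n)
  = (1.960 + 0.842) · √(162/1148)
  = 2.802 · √0.14111
  = 2.802 · 0.3757
  = 1.0526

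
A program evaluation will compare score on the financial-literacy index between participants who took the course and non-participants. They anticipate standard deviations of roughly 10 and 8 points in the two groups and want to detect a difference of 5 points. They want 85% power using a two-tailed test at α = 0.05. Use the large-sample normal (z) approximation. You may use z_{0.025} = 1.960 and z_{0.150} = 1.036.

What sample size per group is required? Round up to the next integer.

n = 59 per group

n = (z_{α/2} + z_β)² · (σ₁² + σ₂²) / δ²
  = (1.960 + 1.036)² · (10² + 8² = 164) / 5²
  = 8.9760 · 164 / 25
  = 58.88
Round up → n = 59 per group.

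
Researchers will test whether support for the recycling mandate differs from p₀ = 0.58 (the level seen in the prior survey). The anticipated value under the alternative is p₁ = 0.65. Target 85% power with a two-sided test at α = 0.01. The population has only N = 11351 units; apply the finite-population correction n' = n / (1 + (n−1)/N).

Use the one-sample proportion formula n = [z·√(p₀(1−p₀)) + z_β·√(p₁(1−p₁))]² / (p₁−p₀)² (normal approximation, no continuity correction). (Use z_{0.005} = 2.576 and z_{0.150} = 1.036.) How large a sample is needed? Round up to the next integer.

n = [z_{α/2}·√(p₀q₀) + z_β·√(p₁q₁)]² / (p₁ − p₀)²
  = [2.576·√(0.58·0.42) + 1.036·√(0.65·0.35)]² / (0.07)²
  = [2.576·0.4936 + 1.036·0.4770]² / 0.0049
  = [1.7655]² / 0.0049
  = 636.15
Finite-population correction (N = 11351): 636.15 / (1 + (636.15 − 1)/11351) = 602.44.
Round up → n = 603.

n = 603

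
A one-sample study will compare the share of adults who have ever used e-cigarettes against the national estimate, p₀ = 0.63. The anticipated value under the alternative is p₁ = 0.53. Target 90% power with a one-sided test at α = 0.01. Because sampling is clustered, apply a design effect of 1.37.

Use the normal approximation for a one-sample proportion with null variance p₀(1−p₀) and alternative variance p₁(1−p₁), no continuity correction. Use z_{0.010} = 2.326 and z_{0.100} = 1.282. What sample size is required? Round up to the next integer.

n = [z_α·√(p₀q₀) + z_β·√(p₁q₁)]² / (p₁ − p₀)²
  = [2.326·√(0.63·0.37) + 1.282·√(0.53·0.47)]² / (-0.10)²
  = [2.326·0.4828 + 1.282·0.4991]² / 0.0100
  = [1.7628]² / 0.0100
  = 310.76
Design effect: 1.37 × 310.76 = 425.75.
Round up → n = 426.

n = 426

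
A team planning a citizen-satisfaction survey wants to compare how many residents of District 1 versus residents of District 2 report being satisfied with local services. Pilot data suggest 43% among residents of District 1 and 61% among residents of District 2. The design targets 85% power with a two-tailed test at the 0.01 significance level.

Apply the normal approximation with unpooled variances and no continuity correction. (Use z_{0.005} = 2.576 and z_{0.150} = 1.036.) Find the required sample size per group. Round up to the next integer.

n = (z_{α/2} + z_β)² · [p₁(1−p₁) + p₂(1−p₂)] / (p₁ − p₂)²
  = (2.576 + 1.036)² · (0.43·0.57 + 0.61·0.39) / (-0.18)²
  = (3.612)² · (0.2451 + 0.2379) / 0.0324
  = 13.0465 · 0.4830 / 0.0324
  = 194.49
Round up → n = 195 per group.

n = 195 per group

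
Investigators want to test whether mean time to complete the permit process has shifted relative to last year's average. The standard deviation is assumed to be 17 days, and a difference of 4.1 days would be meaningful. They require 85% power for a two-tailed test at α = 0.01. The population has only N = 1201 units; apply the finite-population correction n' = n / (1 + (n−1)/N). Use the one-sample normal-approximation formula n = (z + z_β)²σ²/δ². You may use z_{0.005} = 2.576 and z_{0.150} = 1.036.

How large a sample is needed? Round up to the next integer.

n = (z_{α/2} + z_β)² · σ² / δ²
  = (2.576 + 1.036)² · 17² / 4.1²
  = 13.0465 · 289 / 16.81
  = 224.30
Finite-population correction (N = 1201): 224.30 / (1 + (224.30 − 1)/1201) = 189.13.
Round up → n = 190.

n = 190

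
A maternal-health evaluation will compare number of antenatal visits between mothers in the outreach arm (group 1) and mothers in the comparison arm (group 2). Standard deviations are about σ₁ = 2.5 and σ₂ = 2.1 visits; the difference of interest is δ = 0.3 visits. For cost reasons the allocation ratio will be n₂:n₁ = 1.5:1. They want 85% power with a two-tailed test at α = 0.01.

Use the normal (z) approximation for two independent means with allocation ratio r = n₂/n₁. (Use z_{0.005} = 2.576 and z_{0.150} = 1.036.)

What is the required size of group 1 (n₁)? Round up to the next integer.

n₁ = (z_{α/2} + z_β)² · (σ₁² + σ₂²/r) / δ²
   = (2.576 + 1.036)² · (2.5² + 2.1²/1.5) / 0.3²
   = 13.0465 · (6.25 + 2.94) / 0.09
   = 13.0465 · 9.19 / 0.09
   = 1332.20
Round up → n₁ = 1333; n₂ = r·n₁ = 1.5 × 1333 = 2000.

n₁ = 1333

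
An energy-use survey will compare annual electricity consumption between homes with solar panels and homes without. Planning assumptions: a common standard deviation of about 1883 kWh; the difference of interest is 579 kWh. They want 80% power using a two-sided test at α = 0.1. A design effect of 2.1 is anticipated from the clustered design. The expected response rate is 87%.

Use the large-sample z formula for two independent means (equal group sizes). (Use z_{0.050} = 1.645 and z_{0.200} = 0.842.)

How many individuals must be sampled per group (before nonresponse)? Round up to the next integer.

n = 316 per group

n = (z_{α/2} + z_β)² · (σ₁² + σ₂²) / δ²
  = (1.645 + 0.842)² · (2·1883² = 7091378) / 579²
  = 6.1852 · 7091378 / 335241
  = 130.84
Design effect: 2.1 × 130.84 = 274.75.
Adjust for 87% response: 274.75 / 0.87 = 315.81.
Round up → n = 316 per group.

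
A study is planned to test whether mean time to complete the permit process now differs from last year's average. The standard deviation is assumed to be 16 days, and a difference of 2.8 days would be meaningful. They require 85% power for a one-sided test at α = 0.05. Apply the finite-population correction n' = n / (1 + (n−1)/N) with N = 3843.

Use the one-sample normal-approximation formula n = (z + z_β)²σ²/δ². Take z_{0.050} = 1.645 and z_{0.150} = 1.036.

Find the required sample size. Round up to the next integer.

n = 222

n = (z_α + z_β)² · σ² / δ²
  = (1.645 + 1.036)² · 16² / 2.8²
  = 7.1878 · 256 / 7.84
  = 234.70
Finite-population correction (N = 3843): 234.70 / (1 + (234.70 − 1)/3843) = 221.25.
Round up → n = 222.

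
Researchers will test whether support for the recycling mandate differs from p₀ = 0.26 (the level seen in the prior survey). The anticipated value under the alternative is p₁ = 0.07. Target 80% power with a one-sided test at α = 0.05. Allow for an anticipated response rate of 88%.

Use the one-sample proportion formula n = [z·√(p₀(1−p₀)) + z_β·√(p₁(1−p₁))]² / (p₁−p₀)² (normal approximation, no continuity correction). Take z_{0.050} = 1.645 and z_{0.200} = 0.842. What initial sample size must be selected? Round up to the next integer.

n = [z_α·√(p₀q₀) + z_β·√(p₁q₁)]² / (p₁ − p₀)²
  = [1.645·√(0.26·0.74) + 0.842·√(0.07·0.93)]² / (-0.19)²
  = [1.645·0.4386 + 0.842·0.2551]² / 0.0361
  = [0.9364]² / 0.0361
  = 24.29
Adjust for 88% response: 24.29 / 0.88 = 27.60.
Round up → n = 28.

n = 28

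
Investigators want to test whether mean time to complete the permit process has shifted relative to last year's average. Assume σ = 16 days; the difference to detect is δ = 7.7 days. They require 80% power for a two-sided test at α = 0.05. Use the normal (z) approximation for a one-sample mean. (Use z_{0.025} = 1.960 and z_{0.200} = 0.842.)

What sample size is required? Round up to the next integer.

n = 34

n = (z_{α/2} + z_β)² · σ² / δ²
  = (1.960 + 0.842)² · 16² / 7.7²
  = 7.8512 · 256 / 59.29
  = 33.90
Round up → n = 34.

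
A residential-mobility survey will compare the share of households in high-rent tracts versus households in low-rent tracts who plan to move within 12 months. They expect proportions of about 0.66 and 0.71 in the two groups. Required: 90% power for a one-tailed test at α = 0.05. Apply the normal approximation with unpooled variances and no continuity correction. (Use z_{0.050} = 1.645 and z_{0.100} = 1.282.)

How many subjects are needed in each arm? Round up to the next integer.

n = 1475 per group

n = (z_α + z_β)² · [p₁(1−p₁) + p₂(1−p₂)] / (p₁ − p₂)²
  = (1.645 + 1.282)² · (0.66·0.34 + 0.71·0.29) / (-0.05)²
  = (2.927)² · (0.2244 + 0.2059) / 0.0025
  = 8.5673 · 0.4303 / 0.0025
  = 1474.61
Round up → n = 1475 per group.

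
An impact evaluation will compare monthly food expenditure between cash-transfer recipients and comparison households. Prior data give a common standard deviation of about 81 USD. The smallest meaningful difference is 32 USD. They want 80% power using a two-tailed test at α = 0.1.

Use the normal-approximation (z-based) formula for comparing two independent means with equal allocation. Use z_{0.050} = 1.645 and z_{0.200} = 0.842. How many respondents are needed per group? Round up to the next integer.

n = 80 per group

n = (z_{α/2} + z_β)² · (σ₁² + σ₂²) / δ²
  = (1.645 + 0.842)² · (2·81² = 13122) / 32²
  = 6.1852 · 13122 / 1024
  = 79.26
Round up → n = 80 per group.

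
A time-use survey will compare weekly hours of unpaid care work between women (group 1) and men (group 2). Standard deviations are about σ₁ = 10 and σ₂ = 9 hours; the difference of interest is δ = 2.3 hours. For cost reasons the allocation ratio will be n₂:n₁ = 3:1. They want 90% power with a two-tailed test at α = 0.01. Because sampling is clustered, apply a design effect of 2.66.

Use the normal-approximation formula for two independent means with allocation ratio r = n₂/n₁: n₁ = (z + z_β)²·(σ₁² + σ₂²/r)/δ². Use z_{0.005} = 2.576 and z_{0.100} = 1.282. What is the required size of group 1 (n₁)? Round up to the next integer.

n₁ = (z_{α/2} + z_β)² · (σ₁² + σ₂²/r) / δ²
   = (2.576 + 1.282)² · (10² + 9²/3) / 2.3²
   = 14.8842 · (100 + 27) / 5.29
   = 14.8842 · 127 / 5.29
   = 357.33
Design effect: 2.66 × 357.33 = 950.50.
Round up → n₁ = 951; n₂ = r·n₁ = 3 × 951 = 2853.

n₁ = 951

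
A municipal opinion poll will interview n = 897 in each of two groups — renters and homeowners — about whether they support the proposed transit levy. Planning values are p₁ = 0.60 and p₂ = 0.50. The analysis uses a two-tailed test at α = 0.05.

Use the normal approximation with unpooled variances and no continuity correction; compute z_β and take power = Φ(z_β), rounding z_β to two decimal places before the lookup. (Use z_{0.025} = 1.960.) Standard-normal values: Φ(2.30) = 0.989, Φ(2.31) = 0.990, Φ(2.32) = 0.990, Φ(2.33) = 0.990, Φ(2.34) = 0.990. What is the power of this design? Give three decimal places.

Power ≈ 0.990

z_β = |p₁−p₂|·√(n/[p₁q₁+p₂q₂]) − z_{α/2}
    = 0.10 · √(897/0.4900) − 1.960
    = 0.10 · 42.7857 − 1.960
    = 4.2786 − 1.960 = 2.3186 → 2.32
Power = Φ(2.32) = 0.990.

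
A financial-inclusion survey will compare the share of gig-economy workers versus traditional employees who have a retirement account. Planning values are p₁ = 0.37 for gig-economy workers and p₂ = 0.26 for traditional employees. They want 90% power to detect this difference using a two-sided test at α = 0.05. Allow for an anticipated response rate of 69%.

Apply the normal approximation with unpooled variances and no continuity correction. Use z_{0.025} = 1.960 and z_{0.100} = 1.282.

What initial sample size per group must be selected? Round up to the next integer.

n = (z_{α/2} + z_β)² · [p₁(1−p₁) + p₂(1−p₂)] / (p₁ − p₂)²
  = (1.960 + 1.282)² · (0.37·0.63 + 0.26·0.74) / (0.11)²
  = (3.242)² · (0.2331 + 0.1924) / 0.0121
  = 10.5106 · 0.4255 / 0.0121
  = 369.61
Adjust for 69% response: 369.61 / 0.69 = 535.66.
Round up → n = 536 per group.

n = 536 per group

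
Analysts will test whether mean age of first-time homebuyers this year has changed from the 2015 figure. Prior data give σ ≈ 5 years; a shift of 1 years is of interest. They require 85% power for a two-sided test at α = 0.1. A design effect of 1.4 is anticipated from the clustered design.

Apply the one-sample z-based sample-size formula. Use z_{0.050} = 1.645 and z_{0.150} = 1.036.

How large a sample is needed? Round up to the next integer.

n = 252

n = (z_{α/2} + z_β)² · σ² / δ²
  = (1.645 + 1.036)² · 5² / 1²
  = 7.1878 · 25 / 1
  = 179.69
Design effect: 1.4 × 179.69 = 251.57.
Round up → n = 252.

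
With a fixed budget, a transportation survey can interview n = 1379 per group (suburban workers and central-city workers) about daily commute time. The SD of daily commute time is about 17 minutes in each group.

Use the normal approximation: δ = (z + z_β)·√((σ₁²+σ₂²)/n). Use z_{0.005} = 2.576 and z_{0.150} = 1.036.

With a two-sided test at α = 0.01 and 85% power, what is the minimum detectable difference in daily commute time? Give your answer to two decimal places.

δ = (z_{α/2} + z_β) · √((σ₁²+σ₂²)/n)
  = (2.576 + 1.036) · √(578/1379)
  = 3.612 · √0.41914
  = 3.612 · 0.6474
  = 2.3385

Minimum detectable difference ≈ 2.34 minutes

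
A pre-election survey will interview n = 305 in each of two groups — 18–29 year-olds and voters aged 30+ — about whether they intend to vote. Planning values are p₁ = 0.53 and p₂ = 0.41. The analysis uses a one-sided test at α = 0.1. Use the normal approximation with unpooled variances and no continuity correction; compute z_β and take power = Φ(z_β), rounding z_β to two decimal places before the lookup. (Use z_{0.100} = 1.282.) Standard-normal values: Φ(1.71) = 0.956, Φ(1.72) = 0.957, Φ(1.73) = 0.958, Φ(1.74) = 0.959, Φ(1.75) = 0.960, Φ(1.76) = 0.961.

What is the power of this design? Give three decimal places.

Power ≈ 0.956

z_β = |p₁−p₂|·√(n/[p₁q₁+p₂q₂]) − z_α
    = 0.12 · √(305/0.4910) − 1.282
    = 0.12 · 24.9235 − 1.282
    = 2.9908 − 1.282 = 1.7088 → 1.71
Power = Φ(1.71) = 0.956.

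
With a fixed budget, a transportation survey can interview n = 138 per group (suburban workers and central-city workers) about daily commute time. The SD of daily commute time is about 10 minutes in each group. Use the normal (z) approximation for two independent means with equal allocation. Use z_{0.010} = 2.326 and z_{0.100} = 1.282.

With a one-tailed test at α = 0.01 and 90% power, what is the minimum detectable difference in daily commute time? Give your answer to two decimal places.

δ = (z_α + z_β) · √((σ₁²+σ₂²)/n)
  = (2.326 + 1.282) · √(200/138)
  = 3.608 · √1.4493
  = 3.608 · 1.2039
  = 4.3435

Minimum detectable difference ≈ 4.34 minutes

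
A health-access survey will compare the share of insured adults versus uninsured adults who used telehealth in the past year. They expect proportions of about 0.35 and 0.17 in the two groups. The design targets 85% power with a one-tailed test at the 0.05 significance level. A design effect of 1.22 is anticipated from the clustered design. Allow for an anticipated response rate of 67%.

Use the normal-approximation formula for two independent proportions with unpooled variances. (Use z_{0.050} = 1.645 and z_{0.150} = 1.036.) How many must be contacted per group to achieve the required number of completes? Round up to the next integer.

n = (z_α + z_β)² · [p₁(1−p₁) + p₂(1−p₂)] / (p₁ − p₂)²
  = (1.645 + 1.036)² · (0.35·0.65 + 0.17·0.83) / (0.18)²
  = (2.681)² · (0.2275 + 0.1411) / 0.0324
  = 7.1878 · 0.3686 / 0.0324
  = 81.77
Design effect: 1.22 × 81.77 = 99.76.
Adjust for 67% response: 99.76 / 0.67 = 148.90.
Round up → n = 149 per group.

n = 149 per group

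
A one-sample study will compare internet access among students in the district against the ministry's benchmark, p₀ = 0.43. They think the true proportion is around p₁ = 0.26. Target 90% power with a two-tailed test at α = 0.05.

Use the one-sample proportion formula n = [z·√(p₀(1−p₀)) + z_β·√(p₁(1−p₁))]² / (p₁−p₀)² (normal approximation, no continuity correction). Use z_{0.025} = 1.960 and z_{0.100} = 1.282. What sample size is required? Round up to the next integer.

n = 82

n = [z_{α/2}·√(p₀q₀) + z_β·√(p₁q₁)]² / (p₁ − p₀)²
  = [1.960·√(0.43·0.57) + 1.282·√(0.26·0.74)]² / (-0.17)²
  = [1.960·0.4951 + 1.282·0.4386]² / 0.0289
  = [1.5327]² / 0.0289
  = 81.28
Round up → n = 82.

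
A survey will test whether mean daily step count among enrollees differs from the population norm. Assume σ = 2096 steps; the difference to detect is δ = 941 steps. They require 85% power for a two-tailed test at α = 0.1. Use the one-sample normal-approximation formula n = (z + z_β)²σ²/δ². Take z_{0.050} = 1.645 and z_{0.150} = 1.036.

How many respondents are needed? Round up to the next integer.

n = (z_{α/2} + z_β)² · σ² / δ²
  = (1.645 + 1.036)² · 2096² / 941²
  = 7.1878 · 4393216 / 885481
  = 35.66
Round up → n = 36.

n = 36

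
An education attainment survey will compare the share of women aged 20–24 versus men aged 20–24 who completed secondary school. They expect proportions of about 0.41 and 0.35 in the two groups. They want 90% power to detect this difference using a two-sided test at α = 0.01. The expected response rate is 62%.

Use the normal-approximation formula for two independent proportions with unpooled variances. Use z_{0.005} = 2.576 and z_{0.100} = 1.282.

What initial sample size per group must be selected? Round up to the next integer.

n = 3131 per group

n = (z_{α/2} + z_β)² · [p₁(1−p₁) + p₂(1−p₂)] / (p₁ − p₂)²
  = (2.576 + 1.282)² · (0.41·0.59 + 0.35·0.65) / (0.06)²
  = (3.858)² · (0.2419 + 0.2275) / 0.0036
  = 14.8842 · 0.4694 / 0.0036
  = 1940.73
Adjust for 62% response: 1940.73 / 0.62 = 3130.21.
Round up → n = 3131 per group.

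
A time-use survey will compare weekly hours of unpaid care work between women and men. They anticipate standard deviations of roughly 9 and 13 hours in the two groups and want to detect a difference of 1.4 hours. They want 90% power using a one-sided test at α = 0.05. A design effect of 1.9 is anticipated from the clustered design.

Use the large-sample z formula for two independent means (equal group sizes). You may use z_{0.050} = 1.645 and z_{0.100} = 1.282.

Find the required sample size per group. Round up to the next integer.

n = (z_α + z_β)² · (σ₁² + σ₂²) / δ²
  = (1.645 + 1.282)² · (9² + 13² = 250) / 1.4²
  = 8.5673 · 250 / 1.96
  = 1092.77
Design effect: 1.9 × 1092.77 = 2076.27.
Round up → n = 2077 per group.

n = 2077 per group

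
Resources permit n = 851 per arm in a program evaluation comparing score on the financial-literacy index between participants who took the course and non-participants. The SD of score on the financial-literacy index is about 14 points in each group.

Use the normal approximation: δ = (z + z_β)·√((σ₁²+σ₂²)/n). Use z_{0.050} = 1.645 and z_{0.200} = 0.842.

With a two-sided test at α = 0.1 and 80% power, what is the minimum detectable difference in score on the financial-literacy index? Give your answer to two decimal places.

δ = (z_{α/2} + z_β) · √((σ₁²+σ₂²)/n)
  = (1.645 + 0.842) · √(392/851)
  = 2.487 · √0.46063
  = 2.487 · 0.6787
  = 1.6879

Minimum detectable difference ≈ 1.69 points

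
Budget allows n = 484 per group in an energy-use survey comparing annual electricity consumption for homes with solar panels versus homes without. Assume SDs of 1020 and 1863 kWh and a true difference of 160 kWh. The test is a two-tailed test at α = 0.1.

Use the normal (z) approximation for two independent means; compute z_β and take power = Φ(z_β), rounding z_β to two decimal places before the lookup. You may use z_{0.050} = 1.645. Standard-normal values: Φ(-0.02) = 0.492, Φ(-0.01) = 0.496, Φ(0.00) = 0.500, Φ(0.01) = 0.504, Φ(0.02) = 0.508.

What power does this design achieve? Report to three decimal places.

z_β = δ·√(n/(σ₁²+σ₂²)) − z_{α/2}
    = 160 · √(484/4511169) − 1.645
    = 160 · 0.01036 − 1.645
    = 1.6573 − 1.645 = 0.0123 → 0.01
Power = Φ(0.01) = 0.504.

Power ≈ 0.504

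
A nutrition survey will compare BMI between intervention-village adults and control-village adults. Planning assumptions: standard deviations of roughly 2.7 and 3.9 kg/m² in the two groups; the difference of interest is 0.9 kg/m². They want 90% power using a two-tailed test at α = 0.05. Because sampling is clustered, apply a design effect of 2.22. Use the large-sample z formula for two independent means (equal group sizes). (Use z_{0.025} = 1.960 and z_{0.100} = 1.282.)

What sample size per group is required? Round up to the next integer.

n = (z_{α/2} + z_β)² · (σ₁² + σ₂²) / δ²
  = (1.960 + 1.282)² · (2.7² + 3.9² = 22.5) / 0.9²
  = 10.5106 · 22.5 / 0.81
  = 291.96
Design effect: 2.22 × 291.96 = 648.15.
Round up → n = 649 per group.

n = 649 per group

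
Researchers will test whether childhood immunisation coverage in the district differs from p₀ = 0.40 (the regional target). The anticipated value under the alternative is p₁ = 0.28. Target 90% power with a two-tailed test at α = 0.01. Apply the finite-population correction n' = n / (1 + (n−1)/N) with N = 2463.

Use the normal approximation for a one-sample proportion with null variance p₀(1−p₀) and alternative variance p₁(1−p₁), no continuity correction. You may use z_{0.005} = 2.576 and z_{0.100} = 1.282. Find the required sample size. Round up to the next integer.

n = [z_{α/2}·√(p₀q₀) + z_β·√(p₁q₁)]² / (p₁ − p₀)²
  = [2.576·√(0.40·0.60) + 1.282·√(0.28·0.72)]² / (-0.12)²
  = [2.576·0.4899 + 1.282·0.4490]² / 0.0144
  = [1.8376]² / 0.0144
  = 234.50
Finite-population correction (N = 2463): 234.50 / (1 + (234.50 − 1)/2463) = 214.19.
Round up → n = 215.

n = 215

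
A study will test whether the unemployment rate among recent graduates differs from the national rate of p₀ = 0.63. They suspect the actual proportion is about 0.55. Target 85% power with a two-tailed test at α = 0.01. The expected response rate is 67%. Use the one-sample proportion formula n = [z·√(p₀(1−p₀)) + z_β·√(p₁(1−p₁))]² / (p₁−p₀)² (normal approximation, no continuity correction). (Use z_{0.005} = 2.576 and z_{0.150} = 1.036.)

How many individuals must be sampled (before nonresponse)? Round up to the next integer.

n = 722

n = [z_{α/2}·√(p₀q₀) + z_β·√(p₁q₁)]² / (p₁ − p₀)²
  = [2.576·√(0.63·0.37) + 1.036·√(0.55·0.45)]² / (-0.08)²
  = [2.576·0.4828 + 1.036·0.4975]² / 0.0064
  = [1.7591]² / 0.0064
  = 483.51
Adjust for 67% response: 483.51 / 0.67 = 721.66.
Round up → n = 722.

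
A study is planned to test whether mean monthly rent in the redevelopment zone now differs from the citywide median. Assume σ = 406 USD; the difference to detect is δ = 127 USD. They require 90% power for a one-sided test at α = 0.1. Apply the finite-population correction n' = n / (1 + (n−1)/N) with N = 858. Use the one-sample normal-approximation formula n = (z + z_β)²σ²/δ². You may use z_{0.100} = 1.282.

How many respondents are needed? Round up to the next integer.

n = (z_α + z_β)² · σ² / δ²
  = (1.282 + 1.282)² · 406² / 127²
  = 6.5741 · 164836 / 16129
  = 67.19
Finite-population correction (N = 858): 67.19 / (1 + (67.19 − 1)/858) = 62.37.
Round up → n = 63.

n = 63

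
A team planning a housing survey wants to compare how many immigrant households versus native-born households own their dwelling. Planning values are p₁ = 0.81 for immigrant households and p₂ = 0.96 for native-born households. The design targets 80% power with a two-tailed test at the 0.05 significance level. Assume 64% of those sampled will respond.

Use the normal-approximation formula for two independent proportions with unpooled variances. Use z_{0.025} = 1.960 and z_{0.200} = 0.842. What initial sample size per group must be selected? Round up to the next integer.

n = (z_{α/2} + z_β)² · [p₁(1−p₁) + p₂(1−p₂)] / (p₁ − p₂)²
  = (1.960 + 0.842)² · (0.81·0.19 + 0.96·0.04) / (-0.15)²
  = (2.802)² · (0.1539 + 0.0384) / 0.0225
  = 7.8512 · 0.1923 / 0.0225
  = 67.10
Adjust for 64% response: 67.10 / 0.64 = 104.85.
Round up → n = 105 per group.

n = 105 per group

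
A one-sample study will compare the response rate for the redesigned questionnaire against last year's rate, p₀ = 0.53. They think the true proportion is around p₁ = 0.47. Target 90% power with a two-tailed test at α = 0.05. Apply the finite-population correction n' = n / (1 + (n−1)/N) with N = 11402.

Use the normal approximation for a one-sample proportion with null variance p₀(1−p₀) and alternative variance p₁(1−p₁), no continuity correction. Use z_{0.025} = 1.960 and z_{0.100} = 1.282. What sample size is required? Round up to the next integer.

n = [z_{α/2}·√(p₀q₀) + z_β·√(p₁q₁)]² / (p₁ − p₀)²
  = [1.960·√(0.53·0.47) + 1.282·√(0.47·0.53)]² / (-0.06)²
  = [1.960·0.4991 + 1.282·0.4991]² / 0.0036
  = [1.6181]² / 0.0036
  = 727.27
Finite-population correction (N = 11402): 727.27 / (1 + (727.27 − 1)/11402) = 683.72.
Round up → n = 684.

n = 684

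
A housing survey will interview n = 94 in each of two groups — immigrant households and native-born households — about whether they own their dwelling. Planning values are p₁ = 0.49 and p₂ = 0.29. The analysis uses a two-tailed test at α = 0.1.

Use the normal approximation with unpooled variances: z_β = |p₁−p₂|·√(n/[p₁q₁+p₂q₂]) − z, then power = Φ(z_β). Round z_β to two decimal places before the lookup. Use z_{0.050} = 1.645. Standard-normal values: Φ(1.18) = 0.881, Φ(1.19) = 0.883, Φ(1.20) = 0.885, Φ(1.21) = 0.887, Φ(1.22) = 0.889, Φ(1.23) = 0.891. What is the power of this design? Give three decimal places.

z_β = |p₁−p₂|·√(n/[p₁q₁+p₂q₂]) − z_{α/2}
    = 0.20 · √(94/0.4558) − 1.645
    = 0.20 · 14.3607 − 1.645
    = 2.8721 − 1.645 = 1.2271 → 1.23
Power = Φ(1.23) = 0.891.

Power ≈ 0.891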